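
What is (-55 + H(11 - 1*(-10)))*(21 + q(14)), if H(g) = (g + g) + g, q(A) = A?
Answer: 280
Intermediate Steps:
H(g) = 3*g (H(g) = 2*g + g = 3*g)
(-55 + H(11 - 1*(-10)))*(21 + q(14)) = (-55 + 3*(11 - 1*(-10)))*(21 + 14) = (-55 + 3*(11 + 10))*35 = (-55 + 3*21)*35 = (-55 + 63)*35 = 8*35 = 280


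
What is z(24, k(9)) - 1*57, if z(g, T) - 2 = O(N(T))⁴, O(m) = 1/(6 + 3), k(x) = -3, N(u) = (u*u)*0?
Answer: -360854/6561 ≈ -55.000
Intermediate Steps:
N(u) = 0 (N(u) = u²*0 = 0)
O(m) = ⅑ (O(m) = 1/9 = ⅑)
z(g, T) = 13123/6561 (z(g, T) = 2 + (⅑)⁴ = 2 + 1/6561 = 13123/6561)
z(24, k(9)) - 1*57 = 13123/6561 - 1*57 = 13123/6561 - 57 = -360854/6561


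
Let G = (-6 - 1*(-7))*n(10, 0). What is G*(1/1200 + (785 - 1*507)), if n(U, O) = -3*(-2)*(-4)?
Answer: -333601/50 ≈ -6672.0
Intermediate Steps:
n(U, O) = -24 (n(U, O) = 6*(-4) = -24)
G = -24 (G = (-6 - 1*(-7))*(-24) = (-6 + 7)*(-24) = 1*(-24) = -24)
G*(1/1200 + (785 - 1*507)) = -24*(1/1200 + (785 - 1*507)) = -24*(1/1200 + (785 - 507)) = -24*(1/1200 + 278) = -24*333601/1200 = -333601/50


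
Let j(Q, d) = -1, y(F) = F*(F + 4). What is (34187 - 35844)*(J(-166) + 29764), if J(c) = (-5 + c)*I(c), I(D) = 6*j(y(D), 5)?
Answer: -51019030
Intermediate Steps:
y(F) = F*(4 + F)
I(D) = -6 (I(D) = 6*(-1) = -6)
J(c) = 30 - 6*c (J(c) = (-5 + c)*(-6) = 30 - 6*c)
(34187 - 35844)*(J(-166) + 29764) = (34187 - 35844)*((30 - 6*(-166)) + 29764) = -1657*((30 + 996) + 29764) = -1657*(1026 + 29764) = -1657*30790 = -51019030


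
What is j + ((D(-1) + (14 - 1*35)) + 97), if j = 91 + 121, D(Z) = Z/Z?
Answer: 289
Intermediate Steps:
D(Z) = 1
j = 212
j + ((D(-1) + (14 - 1*35)) + 97) = 212 + ((1 + (14 - 1*35)) + 97) = 212 + ((1 + (14 - 35)) + 97) = 212 + ((1 - 21) + 97) = 212 + (-20 + 97) = 212 + 77 = 289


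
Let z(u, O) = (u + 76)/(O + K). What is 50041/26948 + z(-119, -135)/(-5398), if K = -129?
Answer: 17827717297/9600710064 ≈ 1.8569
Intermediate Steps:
z(u, O) = (76 + u)/(-129 + O) (z(u, O) = (u + 76)/(O - 129) = (76 + u)/(-129 + O))
50041/26948 + z(-119, -135)/(-5398) = 50041/26948 + ((76 - 119)/(-129 - 135))/(-5398) = 50041*(1/26948) + (-43/(-264))*(-1/5398) = 50041/26948 - 1/264*(-43)*(-1/5398) = 50041/26948 + (43/264)*(-1/5398) = 50041/26948 - 43/1425072 = 17827717297/9600710064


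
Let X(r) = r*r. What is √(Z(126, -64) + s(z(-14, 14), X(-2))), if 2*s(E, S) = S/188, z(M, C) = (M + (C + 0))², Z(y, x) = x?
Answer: I*√565410/94 ≈ 7.9993*I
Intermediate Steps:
X(r) = r²
z(M, C) = (C + M)² (z(M, C) = (M + C)² = (C + M)²)
s(E, S) = S/376 (s(E, S) = (S/188)/2 = S/376)
√(Z(126, -64) + s(z(-14, 14), X(-2))) = √(-64 + (1/376)*(-2)²) = √(-64 + (1/376)*4) = √(-64 + 1/94) = √(-6015/94) = I*√565410/94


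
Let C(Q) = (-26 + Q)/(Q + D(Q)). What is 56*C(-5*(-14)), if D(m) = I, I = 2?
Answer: 308/9 ≈ 34.222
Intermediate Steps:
D(m) = 2
C(Q) = (-26 + Q)/(2 + Q) (C(Q) = (-26 + Q)/(Q + 2) = (-26 + Q)/(2 + Q))
56*C(-5*(-14)) = 56*((-26 - 5*(-14))/(2 - 5*(-14))) = 56*((-26 + 70)/(2 + 70)) = 56*(44/72) = 56*((1/72)*44) = 56*(11/18) = 308/9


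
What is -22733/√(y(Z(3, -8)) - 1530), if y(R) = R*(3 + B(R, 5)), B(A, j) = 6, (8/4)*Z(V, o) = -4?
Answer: 22733*I*√43/258 ≈ 577.79*I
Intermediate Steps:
Z(V, o) = -2 (Z(V, o) = (½)*(-4) = -2)
y(R) = 9*R (y(R) = R*(3 + 6) = R*9 = 9*R)
-22733/√(y(Z(3, -8)) - 1530) = -22733/√(9*(-2) - 1530) = -22733/√(-18 - 1530) = -22733*(-I*√43/258) = -(-22733)*I*√43/258 = 22733*I*√43/258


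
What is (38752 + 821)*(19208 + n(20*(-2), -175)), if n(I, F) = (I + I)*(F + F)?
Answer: 1868162184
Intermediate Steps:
n(I, F) = 4*F*I (n(I, F) = (2*I)*(2*F) = 4*F*I)
(38752 + 821)*(19208 + n(20*(-2), -175)) = (38752 + 821)*(19208 + 4*(-175)*(20*(-2))) = 39573*(19208 + 4*(-175)*(-40)) = 39573*(19208 + 28000) = 39573*47208 = 1868162184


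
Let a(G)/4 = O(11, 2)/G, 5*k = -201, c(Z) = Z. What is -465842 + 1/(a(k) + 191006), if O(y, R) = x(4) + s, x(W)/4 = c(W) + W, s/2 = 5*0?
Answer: -17884403888371/38391566 ≈ -4.6584e+5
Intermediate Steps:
s = 0 (s = 2*(5*0) = 2*0 = 0)
k = -201/5 (k = (1/5)*(-201) = -201/5 ≈ -40.200)
x(W) = 8*W (x(W) = 4*(W + W) = 4*(2*W) = 8*W)
O(y, R) = 32 (O(y, R) = 8*4 + 0 = 32 + 0 = 32)
a(G) = 128/G (a(G) = 4*(32/G) = 128/G)
-465842 + 1/(a(k) + 191006) = -465842 + 1/(128/(-201/5) + 191006) = -465842 + 1/(128*(-5/201) + 191006) = -465842 + 1/(-640/201 + 191006) = -465842 + 1/(38391566/201) = -465842 + 201/38391566 = -17884403888371/38391566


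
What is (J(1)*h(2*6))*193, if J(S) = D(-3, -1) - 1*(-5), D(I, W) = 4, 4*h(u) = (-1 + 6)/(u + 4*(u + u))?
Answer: 965/48 ≈ 20.104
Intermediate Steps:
h(u) = 5/(36*u) (h(u) = ((-1 + 6)/(u + 4*(u + u)))/4 = (5/(u + 4*(2*u)))/4 = (5/(u + 8*u))/4 = (5/((9*u)))/4 = (5*(1/(9*u)))/4 = (5/(9*u))/4 = 5/(36*u))
J(S) = 9 (J(S) = 4 - 1*(-5) = 4 + 5 = 9)
(J(1)*h(2*6))*193 = (9*(5/(36*((2*6)))))*193 = (9*((5/36)/12))*193 = (9*((5/36)*(1/12)))*193 = (9*(5/432))*193 = (5/48)*193 = 965/48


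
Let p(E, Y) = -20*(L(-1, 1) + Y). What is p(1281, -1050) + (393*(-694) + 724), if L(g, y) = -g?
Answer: -251038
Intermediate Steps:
p(E, Y) = -20 - 20*Y (p(E, Y) = -20*(-1*(-1) + Y) = -20*(1 + Y) = -20 - 20*Y)
p(1281, -1050) + (393*(-694) + 724) = (-20 - 20*(-1050)) + (393*(-694) + 724) = (-20 + 21000) + (-272742 + 724) = 20980 - 272018 = -251038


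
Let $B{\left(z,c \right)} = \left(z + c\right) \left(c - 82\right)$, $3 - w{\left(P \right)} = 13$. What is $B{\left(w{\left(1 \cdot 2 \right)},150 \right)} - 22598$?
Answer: $-13078$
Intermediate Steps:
$w{\left(P \right)} = -10$ ($w{\left(P \right)} = 3 - 13 = -10$)
$B{\left(z,c \right)} = \left(-82 + c\right) \left(c + z\right)$ ($B{\left(z,c \right)} = \left(c + z\right) \left(-82 + c\right) = \left(-82 + c\right) \left(c + z\right)$)
$B{\left(w{\left(1 \cdot 2 \right)},150 \right)} - 22598 = \left(150^{2} - 12300 - -820 + 150 \left(-10\right)\right) - 22598 = \left(22500 - 12300 + 820 - 1500\right) - 22598 = 9520 - 22598 = -13078$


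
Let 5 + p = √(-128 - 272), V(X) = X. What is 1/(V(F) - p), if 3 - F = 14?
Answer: -3/218 + 5*I/109 ≈ -0.013761 + 0.045872*I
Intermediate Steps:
F = -11 (F = 3 - 1*14 = 3 - 14 = -11)
p = -5 + 20*I (p = -5 + √(-128 - 272) = -5 + √(-400) = -5 + 20*I ≈ -5.0 + 20.0*I)
1/(V(F) - p) = 1/(-11 - (-5 + 20*I)) = 1/(-11 + (5 - 20*I)) = 1/(-6 - 20*I) = (-6 + 20*I)/436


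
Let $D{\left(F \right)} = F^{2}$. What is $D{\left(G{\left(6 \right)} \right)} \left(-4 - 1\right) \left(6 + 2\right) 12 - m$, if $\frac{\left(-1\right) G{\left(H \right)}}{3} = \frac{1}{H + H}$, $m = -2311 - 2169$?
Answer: $4450$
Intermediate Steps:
$m = -4480$ ($m = -2311 - 2169 = -4480$)
$G{\left(H \right)} = - \frac{3}{2 H}$ ($G{\left(H \right)} = - \frac{3}{H + H} = - \frac{3}{2 H}$)
$D{\left(G{\left(6 \right)} \right)} \left(-4 - 1\right) \left(6 + 2\right) 12 - m = \left(- \frac{3}{2 \cdot 6}\right)^{2} \left(-4 - 1\right) \left(6 + 2\right) 12 - -4480 = \left(\left(- \frac{3}{2}\right) \frac{1}{6}\right)^{2} \left(\left(-5\right) 8\right) 12 + 4480 = \left(- \frac{1}{4}\right)^{2} \left(-40\right) 12 + 4480 = \frac{1}{16} \left(-40\right) 12 + 4480 = \left(- \frac{5}{2}\right) 12 + 4480 = -30 + 4480 = 4450$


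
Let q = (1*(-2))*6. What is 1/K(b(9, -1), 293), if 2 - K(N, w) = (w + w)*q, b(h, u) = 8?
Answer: 1/7034 ≈ 0.00014217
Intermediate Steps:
q = -12 (q = -2*6 = -12)
K(N, w) = 2 + 24*w (K(N, w) = 2 - (w + w)*(-12) = 2 - 2*w*(-12) = 2 - (-24)*w = 2 + 24*w)
1/K(b(9, -1), 293) = 1/(2 + 24*293) = 1/(2 + 7032) = 1/7034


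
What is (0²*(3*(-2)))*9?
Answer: 0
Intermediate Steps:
(0²*(3*(-2)))*9 = (0*(-6))*9 = 0*9 = 0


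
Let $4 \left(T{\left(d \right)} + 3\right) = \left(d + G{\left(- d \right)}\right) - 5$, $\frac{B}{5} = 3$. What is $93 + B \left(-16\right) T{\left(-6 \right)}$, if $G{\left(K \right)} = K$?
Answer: $1113$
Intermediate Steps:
$B = 15$ ($B = 5 \cdot 3 = 15$)
$T{\left(d \right)} = - \frac{17}{4}$ ($T{\left(d \right)} = -3 + \frac{\left(d - d\right) - 5}{4} = -3 + \frac{0 - 5}{4} = -3 + \frac{1}{4} \left(-5\right) = -3 - \frac{5}{4} = - \frac{17}{4}$)
$93 + B \left(-16\right) T{\left(-6 \right)} = 93 + 15 \left(-16\right) \left(- \frac{17}{4}\right) = 93 - -1020 = 93 + 1020 = 1113$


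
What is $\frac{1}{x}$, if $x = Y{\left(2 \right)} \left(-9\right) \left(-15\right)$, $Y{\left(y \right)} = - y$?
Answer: $- \frac{1}{270} \approx -0.0037037$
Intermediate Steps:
$x = -270$ ($x = \left(-1\right) 2 \left(-9\right) \left(-15\right) = \left(-2\right) \left(-9\right) \left(-15\right) = 18 \left(-15\right) = -270$)
$\frac{1}{x} = \frac{1}{-270} = - \frac{1}{270}$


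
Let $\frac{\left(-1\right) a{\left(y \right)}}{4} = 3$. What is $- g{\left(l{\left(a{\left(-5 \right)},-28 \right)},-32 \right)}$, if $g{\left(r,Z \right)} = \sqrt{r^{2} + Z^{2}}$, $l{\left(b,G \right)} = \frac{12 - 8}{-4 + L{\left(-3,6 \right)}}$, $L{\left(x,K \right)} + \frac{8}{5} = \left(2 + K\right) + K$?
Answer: $- \frac{2 \sqrt{112921}}{21} \approx -32.004$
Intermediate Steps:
$L{\left(x,K \right)} = \frac{2}{5} + 2 K$ ($L{\left(x,K \right)} = - \frac{8}{5} + \left(\left(2 + K\right) + K\right) = - \frac{8}{5} + \left(2 + 2 K\right) = \frac{2}{5} + 2 K$)
$a{\left(y \right)} = -12$ ($a{\left(y \right)} = \left(-4\right) 3 = -12$)
$l{\left(b,G \right)} = \frac{10}{21}$ ($l{\left(b,G \right)} = \frac{12 - 8}{-4 + \left(\frac{2}{5} + 2 \cdot 6\right)} = \frac{4}{-4 + \left(\frac{2}{5} + 12\right)} = \frac{4}{-4 + \frac{62}{5}} = \frac{4}{\frac{42}{5}} = 4 \cdot \frac{5}{42} = \frac{10}{21}$)
$g{\left(r,Z \right)} = \sqrt{Z^{2} + r^{2}}$
$- g{\left(l{\left(a{\left(-5 \right)},-28 \right)},-32 \right)} = - \sqrt{\left(-32\right)^{2} + \left(\frac{10}{21}\right)^{2}} = - \sqrt{1024 + \frac{100}{441}} = - \sqrt{\frac{451684}{441}} = - \frac{2 \sqrt{112921}}{21}$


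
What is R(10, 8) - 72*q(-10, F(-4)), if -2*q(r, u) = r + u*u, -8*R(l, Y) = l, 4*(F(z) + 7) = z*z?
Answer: -149/4 ≈ -37.250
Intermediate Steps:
F(z) = -7 + z²/4 (F(z) = -7 + (z*z)/4 = -7 + z²/4)
R(l, Y) = -l/8
q(r, u) = -r/2 - u²/2 (q(r, u) = -(r + u*u)/2 = -(r + u²)/2 = -r/2 - u²/2)
R(10, 8) - 72*q(-10, F(-4)) = -⅛*10 - 72*(-½*(-10) - (-7 + (¼)*(-4)²)²/2) = -5/4 - 72*(5 - (-7 + (¼)*16)²/2) = -5/4 - 72*(5 - (-7 + 4)²/2) = -5/4 - 72*(5 - ½*(-3)²) = -5/4 - 72*(5 - ½*9) = -5/4 - 72*(5 - 9/2) = -5/4 - 72*½ = -5/4 - 36 = -149/4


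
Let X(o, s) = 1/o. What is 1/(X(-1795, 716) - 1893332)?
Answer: -1795/3398530941 ≈ -5.2817e-7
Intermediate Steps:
1/(X(-1795, 716) - 1893332) = 1/(1/(-1795) - 1893332) = 1/(-1/1795 - 1893332) = 1/(-3398530941/1795) = -1795/3398530941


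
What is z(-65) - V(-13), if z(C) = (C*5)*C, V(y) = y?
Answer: 21138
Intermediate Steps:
z(C) = 5*C² (z(C) = (5*C)*C = 5*C²)
z(-65) - V(-13) = 5*(-65)² - 1*(-13) = 5*4225 + 13 = 21125 + 13 = 21138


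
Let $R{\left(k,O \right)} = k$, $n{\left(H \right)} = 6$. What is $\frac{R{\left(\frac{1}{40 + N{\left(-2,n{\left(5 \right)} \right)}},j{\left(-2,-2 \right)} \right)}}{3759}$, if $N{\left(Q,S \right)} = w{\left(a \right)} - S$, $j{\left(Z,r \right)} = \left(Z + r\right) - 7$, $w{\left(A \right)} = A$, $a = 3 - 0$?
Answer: $\frac{1}{139083} \approx 7.1899 \cdot 10^{-6}$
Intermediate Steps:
$a = 3$ ($a = 3 + 0 = 3$)
$j{\left(Z,r \right)} = -7 + Z + r$
$N{\left(Q,S \right)} = 3 - S$
$\frac{R{\left(\frac{1}{40 + N{\left(-2,n{\left(5 \right)} \right)}},j{\left(-2,-2 \right)} \right)}}{3759} = \frac{1}{\left(40 + \left(3 - 6\right)\right) 3759} = \frac{1}{40 + \left(3 - 6\right)} \frac{1}{3759} = \frac{1}{40 - 3} \cdot \frac{1}{3759} = \frac{1}{37} \cdot \frac{1}{3759} = \frac{1}{139083}$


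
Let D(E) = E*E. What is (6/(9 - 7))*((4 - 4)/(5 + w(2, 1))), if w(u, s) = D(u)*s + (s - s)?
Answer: 0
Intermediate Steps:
D(E) = E²
w(u, s) = s*u² (w(u, s) = u²*s + (s - s) = s*u² + 0 = s*u²)
(6/(9 - 7))*((4 - 4)/(5 + w(2, 1))) = (6/(9 - 7))*((4 - 4)/(5 + 1*2²)) = (6/2)*(0/(5 + 1*4)) = ((½)*6)*(0/(5 + 4)) = 3*(0/9) = 3*(0*(⅑)) = 3*0 = 0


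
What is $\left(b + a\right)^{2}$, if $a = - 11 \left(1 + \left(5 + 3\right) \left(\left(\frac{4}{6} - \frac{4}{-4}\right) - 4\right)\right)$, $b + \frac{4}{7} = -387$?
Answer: $\frac{16467364}{441} \approx 37341.0$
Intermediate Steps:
$b = - \frac{2713}{7}$ ($b = - \frac{4}{7} - 387 = - \frac{2713}{7} \approx -387.57$)
$a = \frac{583}{3}$ ($a = - 11 \left(1 + 8 \left(\left(4 \cdot \frac{1}{6} - -1\right) - 4\right)\right) = - 11 \left(1 + 8 \left(\left(\frac{2}{3} + 1\right) - 4\right)\right) = - 11 \left(1 + 8 \left(\frac{5}{3} - 4\right)\right) = - 11 \left(1 + 8 \left(- \frac{7}{3}\right)\right) = - 11 \left(1 - \frac{56}{3}\right) = \left(-11\right) \left(- \frac{53}{3}\right) = \frac{583}{3} \approx 194.33$)
$\left(b + a\right)^{2} = \left(- \frac{2713}{7} + \frac{583}{3}\right)^{2} = \left(- \frac{4058}{21}\right)^{2} = \frac{16467364}{441}$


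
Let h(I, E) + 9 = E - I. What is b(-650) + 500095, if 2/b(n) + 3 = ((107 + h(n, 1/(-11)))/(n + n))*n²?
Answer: 668579005869/1336904 ≈ 5.0010e+5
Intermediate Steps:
h(I, E) = -9 + E - I (h(I, E) = -9 + (E - I) = -9 + E - I)
b(n) = 2/(-3 + n*(1077/11 - n)/2) (b(n) = 2/(-3 + ((107 + (-9 + 1/(-11) - n))/(n + n))*n²) = 2/(-3 + ((107 + (-9 - 1/11 - n))/((2*n)))*n²) = 2/(-3 + ((107 + (-100/11 - n))*(1/(2*n)))*n²) = 2/(-3 + ((1077/11 - n)*(1/(2*n)))*n²) = 2/(-3 + ((1077/11 - n)/(2*n))*n²) = 2/(-3 + n*(1077/11 - n)/2))
b(-650) + 500095 = -44/(66 - 1077*(-650) + 11*(-650)²) + 500095 = -44/(66 + 700050 + 11*422500) + 500095 = -44/(66 + 700050 + 4647500) + 500095 = -44/5347616 + 500095 = -44*1/5347616 + 500095 = -11/1336904 + 500095 = 668579005869/1336904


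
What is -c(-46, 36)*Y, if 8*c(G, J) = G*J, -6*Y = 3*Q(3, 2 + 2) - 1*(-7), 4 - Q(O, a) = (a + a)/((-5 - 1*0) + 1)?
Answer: -1725/2 ≈ -862.50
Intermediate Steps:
Q(O, a) = 4 + a/2 (Q(O, a) = 4 - (a + a)/((-5 - 1*0) + 1) = 4 - 2*a/((-5 + 0) + 1) = 4 - 2*a/(-5 + 1) = 4 - 2*a/(-4) = 4 - 2*a*(-1)/4 = 4 - (-1)*a/2 = 4 + a/2)
Y = -25/6 (Y = -(3*(4 + (2 + 2)/2) - 1*(-7))/6 = -(3*(4 + (½)*4) + 7)/6 = -(3*(4 + 2) + 7)/6 = -(3*6 + 7)/6 = -(18 + 7)/6 = -⅙*25 = -25/6 ≈ -4.1667)
c(G, J) = G*J/8 (c(G, J) = (G*J)/8 = G*J/8)
-c(-46, 36)*Y = -(⅛)*(-46)*36*(-25)/6 = -(-207)*(-25)/6 = -1*1725/2 = -1725/2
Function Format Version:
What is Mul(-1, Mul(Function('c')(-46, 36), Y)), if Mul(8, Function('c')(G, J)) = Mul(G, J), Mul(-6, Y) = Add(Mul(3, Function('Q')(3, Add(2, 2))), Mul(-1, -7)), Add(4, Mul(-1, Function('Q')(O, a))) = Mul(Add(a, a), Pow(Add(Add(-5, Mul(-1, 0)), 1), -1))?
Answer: Rational(-1725, 2) ≈ -862.50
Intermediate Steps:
Function('Q')(O, a) = Add(4, Mul(Rational(1, 2), a)) (Function('Q')(O, a) = Add(4, Mul(-1, Mul(Add(a, a), Pow(Add(Add(-5, Mul(-1, 0)), 1), -1)))) = Add(4, Mul(-1, Mul(Mul(2, a), Pow(Add(Add(-5, 0), 1), -1)))) = Add(4, Mul(-1, Mul(Mul(2, a), Pow(Add(-5, 1), -1)))) = Add(4, Mul(-1, Mul(Mul(2, a), Pow(-4, -1)))) = Add(4, Mul(-1, Mul(Mul(2, a), Rational(-1, 4)))) = Add(4, Mul(-1, Mul(Rational(-1, 2), a))) = Add(4, Mul(Rational(1, 2), a)))
Y = Rational(-25, 6) (Y = Mul(Rational(-1, 6), Add(Mul(3, Add(4, Mul(Rational(1, 2), Add(2, 2)))), Mul(-1, -7))) = Mul(Rational(-1, 6), Add(Mul(3, Add(4, Mul(Rational(1, 2), 4))), 7)) = Mul(Rational(-1, 6), Add(Mul(3, Add(4, 2)), 7)) = Mul(Rational(-1, 6), Add(Mul(3, 6), 7)) = Mul(Rational(-1, 6), Add(18, 7)) = Mul(Rational(-1, 6), 25) = Rational(-25, 6) ≈ -4.1667)
Function('c')(G, J) = Mul(Rational(1, 8), G, J) (Function('c')(G, J) = Mul(Rational(1, 8), Mul(G, J)) = Mul(Rational(1, 8), G, J))
Mul(-1, Mul(Function('c')(-46, 36), Y)) = Mul(-1, Mul(Mul(Rational(1, 8), -46, 36), Rational(-25, 6))) = Mul(-1, Mul(-207, Rational(-25, 6))) = Mul(-1, Rational(1725, 2)) = Rational(-1725, 2)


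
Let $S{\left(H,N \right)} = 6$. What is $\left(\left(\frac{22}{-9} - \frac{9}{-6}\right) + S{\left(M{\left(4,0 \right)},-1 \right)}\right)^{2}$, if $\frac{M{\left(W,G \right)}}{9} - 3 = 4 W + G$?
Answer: $\frac{8281}{324} \approx 25.559$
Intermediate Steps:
$M{\left(W,G \right)} = 27 + 9 G + 36 W$ ($M{\left(W,G \right)} = 27 + 9 \left(4 W + G\right) = 27 + 9 \left(G + 4 W\right) = 27 + \left(9 G + 36 W\right) = 27 + 9 G + 36 W$)
$\left(\left(\frac{22}{-9} - \frac{9}{-6}\right) + S{\left(M{\left(4,0 \right)},-1 \right)}\right)^{2} = \left(\left(\frac{22}{-9} - \frac{9}{-6}\right) + 6\right)^{2} = \left(\left(22 \left(- \frac{1}{9}\right) - - \frac{3}{2}\right) + 6\right)^{2} = \left(\left(- \frac{22}{9} + \frac{3}{2}\right) + 6\right)^{2} = \left(- \frac{17}{18} + 6\right)^{2} = \left(\frac{91}{18}\right)^{2} = \frac{8281}{324}$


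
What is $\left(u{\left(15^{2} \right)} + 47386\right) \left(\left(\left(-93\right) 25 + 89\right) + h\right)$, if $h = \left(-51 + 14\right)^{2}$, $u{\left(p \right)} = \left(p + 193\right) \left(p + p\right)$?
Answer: $-204166362$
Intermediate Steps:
$u{\left(p \right)} = 2 p \left(193 + p\right)$ ($u{\left(p \right)} = \left(193 + p\right) 2 p = 2 p \left(193 + p\right)$)
$h = 1369$ ($h = \left(-37\right)^{2} = 1369$)
$\left(u{\left(15^{2} \right)} + 47386\right) \left(\left(\left(-93\right) 25 + 89\right) + h\right) = \left(2 \cdot 15^{2} \left(193 + 15^{2}\right) + 47386\right) \left(\left(\left(-93\right) 25 + 89\right) + 1369\right) = \left(2 \cdot 225 \left(193 + 225\right) + 47386\right) \left(\left(-2325 + 89\right) + 1369\right) = \left(2 \cdot 225 \cdot 418 + 47386\right) \left(-2236 + 1369\right) = \left(188100 + 47386\right) \left(-867\right) = 235486 \left(-867\right) = -204166362$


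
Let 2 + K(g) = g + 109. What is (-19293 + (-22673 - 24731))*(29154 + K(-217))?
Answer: -1937147668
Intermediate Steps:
K(g) = 107 + g (K(g) = -2 + (g + 109) = -2 + (109 + g) = 107 + g)
(-19293 + (-22673 - 24731))*(29154 + K(-217)) = (-19293 + (-22673 - 24731))*(29154 + (107 - 217)) = (-19293 - 47404)*(29154 - 110) = -66697*29044 = -1937147668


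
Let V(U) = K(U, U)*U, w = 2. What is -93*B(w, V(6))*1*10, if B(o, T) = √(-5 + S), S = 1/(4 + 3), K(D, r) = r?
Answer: -930*I*√238/7 ≈ -2049.6*I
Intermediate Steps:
V(U) = U² (V(U) = U*U = U²)
S = ⅐ (S = 1/7 = ⅐ ≈ 0.14286)
B(o, T) = I*√238/7 (B(o, T) = √(-5 + ⅐) = √(-34/7) = I*√238/7)
-93*B(w, V(6))*1*10 = -93*(I*√238/7)*1*10 = -93*I*√238/7*10 = -930*I*√238/7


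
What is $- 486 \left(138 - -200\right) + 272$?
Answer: $-163996$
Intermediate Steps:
$- 486 \left(138 - -200\right) + 272 = - 486 \left(138 + 200\right) + 272 = \left(-486\right) 338 + 272 = -164268 + 272 = -163996$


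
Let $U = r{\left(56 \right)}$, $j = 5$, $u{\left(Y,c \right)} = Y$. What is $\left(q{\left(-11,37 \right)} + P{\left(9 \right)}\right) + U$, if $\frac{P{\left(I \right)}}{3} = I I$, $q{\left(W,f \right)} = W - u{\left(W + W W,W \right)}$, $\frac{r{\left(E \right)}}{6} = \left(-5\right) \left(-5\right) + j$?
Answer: $302$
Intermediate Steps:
$r{\left(E \right)} = 180$ ($r{\left(E \right)} = 6 \left(\left(-5\right) \left(-5\right) + 5\right) = 6 \left(25 + 5\right) = 6 \cdot 30 = 180$)
$U = 180$
$q{\left(W,f \right)} = - W^{2}$ ($q{\left(W,f \right)} = W - \left(W + W W\right) = W - \left(W + W^{2}\right) = - W^{2}$)
$P{\left(I \right)} = 3 I^{2}$ ($P{\left(I \right)} = 3 I I = 3 I^{2}$)
$\left(q{\left(-11,37 \right)} + P{\left(9 \right)}\right) + U = \left(- \left(-11\right)^{2} + 3 \cdot 9^{2}\right) + 180 = \left(\left(-1\right) 121 + 3 \cdot 81\right) + 180 = \left(-121 + 243\right) + 180 = 122 + 180 = 302$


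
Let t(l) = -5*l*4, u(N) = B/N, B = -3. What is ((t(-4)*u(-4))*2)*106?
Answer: 12720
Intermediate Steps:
u(N) = -3/N
t(l) = -20*l
((t(-4)*u(-4))*2)*106 = (((-20*(-4))*(-3/(-4)))*2)*106 = ((80*(-3*(-1/4)))*2)*106 = ((80*(3/4))*2)*106 = (60*2)*106 = 120*106 = 12720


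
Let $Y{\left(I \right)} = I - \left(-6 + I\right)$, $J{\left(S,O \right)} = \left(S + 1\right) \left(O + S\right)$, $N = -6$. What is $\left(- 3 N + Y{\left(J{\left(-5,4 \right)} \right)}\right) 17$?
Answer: $408$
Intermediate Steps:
$J{\left(S,O \right)} = \left(1 + S\right) \left(O + S\right)$
$Y{\left(I \right)} = 6$
$\left(- 3 N + Y{\left(J{\left(-5,4 \right)} \right)}\right) 17 = \left(\left(-3\right) \left(-6\right) + 6\right) 17 = \left(18 + 6\right) 17 = 24 \cdot 17 = 408$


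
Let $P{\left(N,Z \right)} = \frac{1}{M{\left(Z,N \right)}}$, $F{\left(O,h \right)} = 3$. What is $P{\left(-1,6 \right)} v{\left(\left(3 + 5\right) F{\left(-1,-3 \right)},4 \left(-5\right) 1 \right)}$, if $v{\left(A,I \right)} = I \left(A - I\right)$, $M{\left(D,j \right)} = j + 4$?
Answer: $- \frac{880}{3} \approx -293.33$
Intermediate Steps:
$M{\left(D,j \right)} = 4 + j$
$P{\left(N,Z \right)} = \frac{1}{4 + N}$
$P{\left(-1,6 \right)} v{\left(\left(3 + 5\right) F{\left(-1,-3 \right)},4 \left(-5\right) 1 \right)} = \frac{4 \left(-5\right) 1 \left(\left(3 + 5\right) 3 - 4 \left(-5\right) 1\right)}{4 - 1} = \frac{\left(-20\right) 1 \left(8 \cdot 3 - \left(-20\right) 1\right)}{3} = \frac{\left(-20\right) \left(24 - -20\right)}{3} = \frac{\left(-20\right) \left(24 + 20\right)}{3} = \frac{\left(-20\right) 44}{3} = \frac{1}{3} \left(-880\right) = - \frac{880}{3}$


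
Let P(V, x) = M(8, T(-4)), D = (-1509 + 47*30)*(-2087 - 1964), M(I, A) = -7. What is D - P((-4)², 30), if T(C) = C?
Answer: 401056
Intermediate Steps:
D = 401049 (D = (-1509 + 1410)*(-4051) = -99*(-4051) = 401049)
P(V, x) = -7
D - P((-4)², 30) = 401049 - 1*(-7) = 401049 + 7 = 401056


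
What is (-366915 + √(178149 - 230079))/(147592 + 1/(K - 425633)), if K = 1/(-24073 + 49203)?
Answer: -3924580551693435/1578667246572958 + 32088471867*I*√5770/1578667246572958 ≈ -2.486 + 0.001544*I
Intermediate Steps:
K = 1/25130 ≈ 3.9793e-5
(-366915 + √(178149 - 230079))/(147592 + 1/(K - 425633)) = (-366915 + √(178149 - 230079))/(147592 + 1/(1/25130 - 425633)) = (-366915 + √(-51930))/(147592 + 1/(-10696157289/25130)) = (-366915 + 3*I*√5770)/(147592 - 25130/10696157289) = (-366915 + 3*I*√5770)/(1578667246572958/10696157289) = (-366915 + 3*I*√5770)*(10696157289/1578667246572958) = -3924580551693435/1578667246572958 + 32088471867*I*√5770/1578667246572958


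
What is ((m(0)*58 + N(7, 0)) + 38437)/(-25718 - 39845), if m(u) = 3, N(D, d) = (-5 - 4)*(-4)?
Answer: -38647/65563 ≈ -0.58946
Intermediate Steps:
N(D, d) = 36 (N(D, d) = -9*(-4) = 36)
((m(0)*58 + N(7, 0)) + 38437)/(-25718 - 39845) = ((3*58 + 36) + 38437)/(-25718 - 39845) = ((174 + 36) + 38437)/(-65563) = (210 + 38437)*(-1/65563) = 38647*(-1/65563) = -38647/65563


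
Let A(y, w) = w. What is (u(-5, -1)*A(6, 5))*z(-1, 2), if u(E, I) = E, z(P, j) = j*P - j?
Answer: 100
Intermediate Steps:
z(P, j) = -j + P*j (z(P, j) = P*j - j = -j + P*j)
(u(-5, -1)*A(6, 5))*z(-1, 2) = (-5*5)*(2*(-1 - 1)) = -50*(-2) = -25*(-4) = 100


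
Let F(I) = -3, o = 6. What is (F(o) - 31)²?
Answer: 1156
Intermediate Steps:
(F(o) - 31)² = (-3 - 31)² = (-34)² = 1156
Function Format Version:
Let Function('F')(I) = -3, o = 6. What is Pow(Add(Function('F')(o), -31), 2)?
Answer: 1156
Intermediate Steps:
Pow(Add(Function('F')(o), -31), 2) = Pow(Add(-3, -31), 2) = Pow(-34, 2) = 1156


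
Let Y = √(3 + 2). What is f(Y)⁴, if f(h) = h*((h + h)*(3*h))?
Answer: 20250000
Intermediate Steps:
Y = √5 ≈ 2.2361
f(h) = 6*h³ (f(h) = h*((2*h)*(3*h)) = h*(6*h²) = 6*h³)
f(Y)⁴ = (6*(√5)³)⁴ = (6*(5*√5))⁴ = (30*√5)⁴ = 20250000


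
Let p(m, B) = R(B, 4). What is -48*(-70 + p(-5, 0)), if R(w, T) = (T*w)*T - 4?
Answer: 3552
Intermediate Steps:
R(w, T) = -4 + w*T**2 (R(w, T) = w*T**2 - 4 = -4 + w*T**2)
p(m, B) = -4 + 16*B (p(m, B) = -4 + B*4**2 = -4 + B*16 = -4 + 16*B)
-48*(-70 + p(-5, 0)) = -48*(-70 + (-4 + 16*0)) = -48*(-70 + (-4 + 0)) = -48*(-70 - 4) = -48*(-74) = 3552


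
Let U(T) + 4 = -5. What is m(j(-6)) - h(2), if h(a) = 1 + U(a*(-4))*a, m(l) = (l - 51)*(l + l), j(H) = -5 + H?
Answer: 1381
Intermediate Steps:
U(T) = -9 (U(T) = -4 - 5 = -9)
m(l) = 2*l*(-51 + l) (m(l) = (-51 + l)*(2*l) = 2*l*(-51 + l))
h(a) = 1 - 9*a
m(j(-6)) - h(2) = 2*(-5 - 6)*(-51 + (-5 - 6)) - (1 - 9*2) = 2*(-11)*(-51 - 11) - (1 - 18) = 2*(-11)*(-62) - 1*(-17) = 1364 + 17 = 1381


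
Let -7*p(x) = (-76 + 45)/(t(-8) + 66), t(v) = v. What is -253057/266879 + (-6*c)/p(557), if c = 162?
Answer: -3397639945/266879 ≈ -12731.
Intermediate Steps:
p(x) = 31/406 (p(x) = -(-76 + 45)/(7*(-8 + 66)) = -(-31)/(7*58) = -⅐*(-31/58) = 31/406)
-253057/266879 + (-6*c)/p(557) = -253057/266879 + (-6*162)/(31/406) = -253057*1/266879 - 972*406/31 = -253057/266879 - 394632/31 = -3397639945/266879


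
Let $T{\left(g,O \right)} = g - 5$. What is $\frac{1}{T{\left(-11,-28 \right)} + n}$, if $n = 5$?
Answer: $- \frac{1}{11} \approx -0.090909$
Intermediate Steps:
$T{\left(g,O \right)} = -5 + g$
$\frac{1}{T{\left(-11,-28 \right)} + n} = \frac{1}{\left(-5 - 11\right) + 5} = \frac{1}{-16 + 5} = \frac{1}{-11} = - \frac{1}{11}$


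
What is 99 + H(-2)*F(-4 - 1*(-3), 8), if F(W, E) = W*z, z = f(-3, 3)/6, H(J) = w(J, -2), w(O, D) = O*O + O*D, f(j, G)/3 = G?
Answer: 87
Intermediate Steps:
f(j, G) = 3*G
w(O, D) = O**2 + D*O
H(J) = J*(-2 + J)
z = 3/2 (z = (3*3)/6 = 9*(1/6) = 3/2 ≈ 1.5000)
F(W, E) = 3*W/2 (F(W, E) = W*(3/2) = 3*W/2)
99 + H(-2)*F(-4 - 1*(-3), 8) = 99 + (-2*(-2 - 2))*(3*(-4 - 1*(-3))/2) = 99 + (-2*(-4))*(3*(-4 + 3)/2) = 99 + 8*((3/2)*(-1)) = 99 + 8*(-3/2) = 99 - 12 = 87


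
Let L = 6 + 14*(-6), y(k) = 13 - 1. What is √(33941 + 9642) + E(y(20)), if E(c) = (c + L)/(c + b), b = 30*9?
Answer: -11/47 + √43583 ≈ 208.53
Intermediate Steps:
b = 270
y(k) = 12
L = -78 (L = 6 - 84 = -78)
E(c) = (-78 + c)/(270 + c) (E(c) = (c - 78)/(c + 270) = (-78 + c)/(270 + c))
√(33941 + 9642) + E(y(20)) = √(33941 + 9642) + (-78 + 12)/(270 + 12) = √43583 - 66/282 = √43583 + (1/282)*(-66) = √43583 - 11/47 = -11/47 + √43583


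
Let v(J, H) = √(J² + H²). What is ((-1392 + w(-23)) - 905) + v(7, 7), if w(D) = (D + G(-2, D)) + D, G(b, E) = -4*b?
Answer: -2335 + 7*√2 ≈ -2325.1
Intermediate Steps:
v(J, H) = √(H² + J²)
w(D) = 8 + 2*D (w(D) = (D - 4*(-2)) + D = (D + 8) + D = (8 + D) + D = 8 + 2*D)
((-1392 + w(-23)) - 905) + v(7, 7) = ((-1392 + (8 + 2*(-23))) - 905) + √(7² + 7²) = ((-1392 + (8 - 46)) - 905) + √(49 + 49) = ((-1392 - 38) - 905) + √98 = (-1430 - 905) + 7*√2 = -2335 + 7*√2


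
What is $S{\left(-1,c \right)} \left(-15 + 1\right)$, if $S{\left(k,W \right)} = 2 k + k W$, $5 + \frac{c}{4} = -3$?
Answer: $-420$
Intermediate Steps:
$c = -32$ ($c = -20 + 4 \left(-3\right) = -20 - 12 = -32$)
$S{\left(k,W \right)} = 2 k + W k$
$S{\left(-1,c \right)} \left(-15 + 1\right) = - (2 - 32) \left(-15 + 1\right) = \left(-1\right) \left(-30\right) \left(-14\right) = 30 \left(-14\right) = -420$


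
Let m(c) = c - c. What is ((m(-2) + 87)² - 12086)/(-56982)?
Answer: 4517/56982 ≈ 0.079271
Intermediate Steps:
m(c) = 0
((m(-2) + 87)² - 12086)/(-56982) = ((0 + 87)² - 12086)/(-56982) = (87² - 12086)*(-1/56982) = (7569 - 12086)*(-1/56982) = -4517*(-1/56982) = 4517/56982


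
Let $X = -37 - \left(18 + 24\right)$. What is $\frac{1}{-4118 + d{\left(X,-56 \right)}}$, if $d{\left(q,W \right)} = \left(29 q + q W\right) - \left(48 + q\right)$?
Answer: $- \frac{1}{1954} \approx -0.00051177$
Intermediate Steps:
$X = -79$ ($X = -37 - 42 = -79$)
$d{\left(q,W \right)} = -48 + 28 q + W q$ ($d{\left(q,W \right)} = \left(29 q + W q\right) - \left(48 + q\right) = -48 + 28 q + W q$)
$\frac{1}{-4118 + d{\left(X,-56 \right)}} = \frac{1}{-4118 - -2164} = \frac{1}{-4118 + 2164} = \frac{1}{-1954} = - \frac{1}{1954}$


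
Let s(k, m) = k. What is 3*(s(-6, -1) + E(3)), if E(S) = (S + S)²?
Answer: 90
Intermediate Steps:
E(S) = 4*S² (E(S) = (2*S)² = 4*S²)
3*(s(-6, -1) + E(3)) = 3*(-6 + 4*3²) = 3*(-6 + 4*9) = 3*(-6 + 36) = 3*30 = 90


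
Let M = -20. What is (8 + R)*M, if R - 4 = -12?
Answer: 0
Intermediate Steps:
R = -8 (R = 4 - 12 = -8)
(8 + R)*M = (8 - 8)*(-20) = 0*(-20) = 0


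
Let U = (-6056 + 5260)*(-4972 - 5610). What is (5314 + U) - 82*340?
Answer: 8400706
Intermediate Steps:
U = 8423272 (U = -796*(-10582) = 8423272)
(5314 + U) - 82*340 = (5314 + 8423272) - 82*340 = 8428586 - 27880 = 8400706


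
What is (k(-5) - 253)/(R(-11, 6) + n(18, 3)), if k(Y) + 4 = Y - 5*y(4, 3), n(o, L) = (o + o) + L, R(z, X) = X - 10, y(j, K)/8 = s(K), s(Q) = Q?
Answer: -382/35 ≈ -10.914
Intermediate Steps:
y(j, K) = 8*K
R(z, X) = -10 + X
n(o, L) = L + 2*o (n(o, L) = 2*o + L = L + 2*o)
k(Y) = -124 + Y (k(Y) = -4 + (Y - 40*3) = -4 + (Y - 5*24) = -4 + (Y - 120) = -4 + (-120 + Y) = -124 + Y)
(k(-5) - 253)/(R(-11, 6) + n(18, 3)) = ((-124 - 5) - 253)/((-10 + 6) + (3 + 2*18)) = (-129 - 253)/(-4 + (3 + 36)) = -382/(-4 + 39) = -382/35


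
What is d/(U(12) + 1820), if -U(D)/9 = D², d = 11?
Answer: 11/524 ≈ 0.020992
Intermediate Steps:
U(D) = -9*D²
d/(U(12) + 1820) = 11/(-9*12² + 1820) = 11/(-9*144 + 1820) = 11/(-1296 + 1820) = 11/524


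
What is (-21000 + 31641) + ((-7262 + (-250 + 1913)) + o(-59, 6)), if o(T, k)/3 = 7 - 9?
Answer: 5036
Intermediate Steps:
o(T, k) = -6 (o(T, k) = 3*(7 - 9) = 3*(-2) = -6)
(-21000 + 31641) + ((-7262 + (-250 + 1913)) + o(-59, 6)) = (-21000 + 31641) + ((-7262 + (-250 + 1913)) - 6) = 10641 + ((-7262 + 1663) - 6) = 10641 + (-5599 - 6) = 10641 - 5605 = 5036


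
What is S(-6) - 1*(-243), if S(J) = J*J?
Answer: 279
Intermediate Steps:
S(J) = J**2
S(-6) - 1*(-243) = (-6)**2 - 1*(-243) = 36 + 243 = 279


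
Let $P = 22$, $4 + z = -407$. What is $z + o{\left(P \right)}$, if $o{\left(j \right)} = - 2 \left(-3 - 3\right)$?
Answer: $-399$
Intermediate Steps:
$z = -411$ ($z = -4 - 407 = -411$)
$o{\left(j \right)} = 12$ ($o{\left(j \right)} = \left(-2\right) \left(-6\right) = 12$)
$z + o{\left(P \right)} = -411 + 12 = -399$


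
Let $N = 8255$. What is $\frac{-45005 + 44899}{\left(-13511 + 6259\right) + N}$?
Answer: $- \frac{106}{1003} \approx -0.10568$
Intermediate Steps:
$\frac{-45005 + 44899}{\left(-13511 + 6259\right) + N} = \frac{-45005 + 44899}{\left(-13511 + 6259\right) + 8255} = - \frac{106}{-7252 + 8255} = - \frac{106}{1003}$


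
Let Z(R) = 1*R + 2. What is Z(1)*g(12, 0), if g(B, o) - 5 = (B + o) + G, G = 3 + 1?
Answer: 63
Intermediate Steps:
G = 4
g(B, o) = 9 + B + o (g(B, o) = 5 + ((B + o) + 4) = 5 + (4 + B + o) = 9 + B + o)
Z(R) = 2 + R (Z(R) = R + 2 = 2 + R)
Z(1)*g(12, 0) = (2 + 1)*(9 + 12 + 0) = 3*21 = 63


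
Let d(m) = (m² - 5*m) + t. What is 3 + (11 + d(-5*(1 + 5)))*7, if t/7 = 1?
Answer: 7479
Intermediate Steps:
t = 7 (t = 7*1 = 7)
d(m) = 7 + m² - 5*m (d(m) = (m² - 5*m) + 7 = 7 + m² - 5*m)
3 + (11 + d(-5*(1 + 5)))*7 = 3 + (11 + (7 + (-5*(1 + 5))² - (-25)*(1 + 5)))*7 = 3 + (11 + (7 + (-5*6)² - (-25)*6))*7 = 3 + (11 + (7 + (-30)² - 5*(-30)))*7 = 3 + (11 + (7 + 900 + 150))*7 = 3 + (11 + 1057)*7 = 3 + 1068*7 = 3 + 7476 = 7479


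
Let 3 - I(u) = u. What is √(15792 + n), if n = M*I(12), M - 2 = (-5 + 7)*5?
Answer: 2*√3921 ≈ 125.24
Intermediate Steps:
I(u) = 3 - u
M = 12 (M = 2 + (-5 + 7)*5 = 2 + 2*5 = 2 + 10 = 12)
n = -108 (n = 12*(3 - 1*12) = 12*(3 - 12) = 12*(-9) = -108)
√(15792 + n) = √(15792 - 108) = √15684 = 2*√3921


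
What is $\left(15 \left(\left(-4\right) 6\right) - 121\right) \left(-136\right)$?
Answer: $65416$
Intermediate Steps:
$\left(15 \left(\left(-4\right) 6\right) - 121\right) \left(-136\right) = \left(15 \left(-24\right) - 121\right) \left(-136\right) = \left(-360 - 121\right) \left(-136\right) = \left(-481\right) \left(-136\right) = 65416$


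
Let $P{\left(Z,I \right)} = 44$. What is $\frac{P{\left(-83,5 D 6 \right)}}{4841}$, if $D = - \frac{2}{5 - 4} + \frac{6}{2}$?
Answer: $\frac{44}{4841} \approx 0.009089$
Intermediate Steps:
$D = 1$ ($D = - \frac{2}{5 - 4} + 6 \cdot \frac{1}{2} = - \frac{2}{1} + 3 = \left(-2\right) 1 + 3 = -2 + 3 = 1$)
$\frac{P{\left(-83,5 D 6 \right)}}{4841} = \frac{44}{4841}$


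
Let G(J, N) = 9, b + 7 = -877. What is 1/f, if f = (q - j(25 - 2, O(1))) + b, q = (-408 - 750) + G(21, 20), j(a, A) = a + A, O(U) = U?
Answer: -1/2057 ≈ -0.00048614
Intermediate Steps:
b = -884 (b = -7 - 877 = -884)
j(a, A) = A + a
q = -1149 (q = (-408 - 750) + 9 = -1158 + 9 = -1149)
f = -2057 (f = (-1149 - (1 + (25 - 2))) - 884 = (-1149 - (1 + 23)) - 884 = (-1149 - 1*24) - 884 = (-1149 - 24) - 884 = -1173 - 884 = -2057)
1/f = 1/(-2057) = -1/2057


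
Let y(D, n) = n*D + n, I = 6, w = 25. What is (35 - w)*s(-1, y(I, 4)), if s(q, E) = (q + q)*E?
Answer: -560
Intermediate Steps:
y(D, n) = n + D*n (y(D, n) = D*n + n = n + D*n)
s(q, E) = 2*E*q (s(q, E) = (2*q)*E = 2*E*q)
(35 - w)*s(-1, y(I, 4)) = (35 - 1*25)*(2*(4*(1 + 6))*(-1)) = (35 - 25)*(2*(4*7)*(-1)) = 10*(2*28*(-1)) = 10*(-56) = -560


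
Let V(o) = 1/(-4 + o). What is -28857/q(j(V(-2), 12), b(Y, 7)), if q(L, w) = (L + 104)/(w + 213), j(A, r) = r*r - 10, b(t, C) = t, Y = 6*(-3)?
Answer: -5627115/238 ≈ -23643.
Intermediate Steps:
Y = -18
j(A, r) = -10 + r² (j(A, r) = r² - 10 = -10 + r²)
q(L, w) = (104 + L)/(213 + w)
-28857/q(j(V(-2), 12), b(Y, 7)) = -28857*(213 - 18)/(104 + (-10 + 12²)) = -28857*195/(104 + (-10 + 144)) = -28857*195/(104 + 134) = -28857/((1/195)*238) = -28857/238/195 = -28857*195/238 = -5627115/238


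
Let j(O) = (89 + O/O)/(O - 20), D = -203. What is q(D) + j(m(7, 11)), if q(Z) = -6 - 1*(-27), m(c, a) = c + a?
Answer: -24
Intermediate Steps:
m(c, a) = a + c
j(O) = 90/(-20 + O) (j(O) = (89 + 1)/(-20 + O) = 90/(-20 + O))
q(Z) = 21 (q(Z) = -6 + 27 = 21)
q(D) + j(m(7, 11)) = 21 + 90/(-20 + (11 + 7)) = 21 + 90/(-20 + 18) = 21 + 90/(-2) = 21 + 90*(-1/2) = 21 - 45 = -24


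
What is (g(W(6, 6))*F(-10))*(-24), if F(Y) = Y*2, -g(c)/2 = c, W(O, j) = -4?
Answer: 3840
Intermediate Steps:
g(c) = -2*c
F(Y) = 2*Y
(g(W(6, 6))*F(-10))*(-24) = ((-2*(-4))*(2*(-10)))*(-24) = (8*(-20))*(-24) = -160*(-24) = 3840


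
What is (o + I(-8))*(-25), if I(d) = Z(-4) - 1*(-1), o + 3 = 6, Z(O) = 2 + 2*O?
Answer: 50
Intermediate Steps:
o = 3 (o = -3 + 6 = 3)
I(d) = -5 (I(d) = (2 + 2*(-4)) - 1*(-1) = (2 - 8) + 1 = -6 + 1 = -5)
(o + I(-8))*(-25) = (3 - 5)*(-25) = -2*(-25) = 50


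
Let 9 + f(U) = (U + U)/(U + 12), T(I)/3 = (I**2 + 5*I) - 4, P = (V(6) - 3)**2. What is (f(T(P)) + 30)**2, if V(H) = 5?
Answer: 42025/81 ≈ 518.83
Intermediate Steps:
P = 4 (P = (5 - 3)**2 = 2**2 = 4)
T(I) = -12 + 3*I**2 + 15*I (T(I) = 3*((I**2 + 5*I) - 4) = 3*(-4 + I**2 + 5*I) = -12 + 3*I**2 + 15*I)
f(U) = -9 + 2*U/(12 + U) (f(U) = -9 + (U + U)/(U + 12) = -9 + (2*U)/(12 + U) = -9 + 2*U/(12 + U))
(f(T(P)) + 30)**2 = ((-108 - 7*(-12 + 3*4**2 + 15*4))/(12 + (-12 + 3*4**2 + 15*4)) + 30)**2 = ((-108 - 7*(-12 + 3*16 + 60))/(12 + (-12 + 3*16 + 60)) + 30)**2 = ((-108 - 7*(-12 + 48 + 60))/(12 + (-12 + 48 + 60)) + 30)**2 = ((-108 - 7*96)/(12 + 96) + 30)**2 = ((-108 - 672)/108 + 30)**2 = ((1/108)*(-780) + 30)**2 = (-65/9 + 30)**2 = (205/9)**2 = 42025/81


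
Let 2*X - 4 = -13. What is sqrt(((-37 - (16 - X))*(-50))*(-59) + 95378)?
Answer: I*sqrt(74247) ≈ 272.48*I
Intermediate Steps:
X = -9/2 (X = 2 + (1/2)*(-13) = 2 - 13/2 = -9/2 ≈ -4.5000)
sqrt(((-37 - (16 - X))*(-50))*(-59) + 95378) = sqrt(((-37 - (16 - 1*(-9/2)))*(-50))*(-59) + 95378) = sqrt(((-37 - (16 + 9/2))*(-50))*(-59) + 95378) = sqrt(((-37 - 1*41/2)*(-50))*(-59) + 95378) = sqrt(((-37 - 41/2)*(-50))*(-59) + 95378) = sqrt(-115/2*(-50)*(-59) + 95378) = sqrt(2875*(-59) + 95378) = sqrt(-169625 + 95378) = sqrt(-74247) = I*sqrt(74247)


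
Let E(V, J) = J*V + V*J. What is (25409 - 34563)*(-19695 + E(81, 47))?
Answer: 110589474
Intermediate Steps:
E(V, J) = 2*J*V (E(V, J) = J*V + J*V = 2*J*V)
(25409 - 34563)*(-19695 + E(81, 47)) = (25409 - 34563)*(-19695 + 2*47*81) = -9154*(-19695 + 7614) = -9154*(-12081) = 110589474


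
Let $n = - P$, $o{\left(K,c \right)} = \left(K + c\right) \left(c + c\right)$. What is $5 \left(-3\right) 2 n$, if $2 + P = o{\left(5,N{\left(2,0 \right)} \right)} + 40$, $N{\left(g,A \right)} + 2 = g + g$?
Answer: $1980$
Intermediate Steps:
$N{\left(g,A \right)} = -2 + 2 g$ ($N{\left(g,A \right)} = -2 + \left(g + g\right) = -2 + 2 g$)
$o{\left(K,c \right)} = 2 c \left(K + c\right)$ ($o{\left(K,c \right)} = \left(K + c\right) 2 c = 2 c \left(K + c\right)$)
$P = 66$ ($P = -2 + \left(2 \left(-2 + 2 \cdot 2\right) \left(5 + \left(-2 + 2 \cdot 2\right)\right) + 40\right) = -2 + \left(2 \left(-2 + 4\right) \left(5 + \left(-2 + 4\right)\right) + 40\right) = -2 + \left(2 \cdot 2 \left(5 + 2\right) + 40\right) = -2 + \left(2 \cdot 2 \cdot 7 + 40\right) = -2 + \left(28 + 40\right) = -2 + 68 = 66$)
$n = -66$ ($n = \left(-1\right) 66 = -66$)
$5 \left(-3\right) 2 n = 5 \left(-3\right) 2 \left(-66\right) = \left(-15\right) 2 \left(-66\right) = \left(-30\right) \left(-66\right) = 1980$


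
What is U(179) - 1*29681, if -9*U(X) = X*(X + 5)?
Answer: -300065/9 ≈ -33341.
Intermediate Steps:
U(X) = -X*(5 + X)/9 (U(X) = -X*(X + 5)/9 = -X*(5 + X)/9)
U(179) - 1*29681 = -⅑*179*(5 + 179) - 1*29681 = -⅑*179*184 - 29681 = -32936/9 - 29681 = -300065/9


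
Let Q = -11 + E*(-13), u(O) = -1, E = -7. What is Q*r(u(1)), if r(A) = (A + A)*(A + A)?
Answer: 320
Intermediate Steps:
r(A) = 4*A² (r(A) = (2*A)*(2*A) = 4*A²)
Q = 80 (Q = -11 - 7*(-13) = -11 + 91 = 80)
Q*r(u(1)) = 80*(4*(-1)²) = 80*(4*1) = 80*4 = 320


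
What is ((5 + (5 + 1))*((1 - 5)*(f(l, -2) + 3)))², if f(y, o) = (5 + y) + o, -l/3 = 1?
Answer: 17424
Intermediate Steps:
l = -3 (l = -3*1 = -3)
f(y, o) = 5 + o + y
((5 + (5 + 1))*((1 - 5)*(f(l, -2) + 3)))² = ((5 + (5 + 1))*((1 - 5)*((5 - 2 - 3) + 3)))² = ((5 + 6)*(-4*(0 + 3)))² = (11*(-4*3))² = (11*(-12))² = (-132)² = 17424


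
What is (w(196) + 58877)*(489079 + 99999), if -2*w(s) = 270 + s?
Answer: 34545890232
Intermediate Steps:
w(s) = -135 - s/2 (w(s) = -(270 + s)/2 = -135 - s/2)
(w(196) + 58877)*(489079 + 99999) = ((-135 - 1/2*196) + 58877)*(489079 + 99999) = ((-135 - 98) + 58877)*589078 = (-233 + 58877)*589078 = 58644*589078 = 34545890232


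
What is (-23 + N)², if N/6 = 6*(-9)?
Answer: 120409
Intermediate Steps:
N = -324 (N = 6*(6*(-9)) = 6*(-54) = -324)
(-23 + N)² = (-23 - 324)² = (-347)² = 120409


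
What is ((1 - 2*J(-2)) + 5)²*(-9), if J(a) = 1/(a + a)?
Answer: -1521/4 ≈ -380.25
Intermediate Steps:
J(a) = 1/(2*a)
((1 - 2*J(-2)) + 5)²*(-9) = ((1 - 1/(-2)) + 5)²*(-9) = ((1 - (-1)/2) + 5)²*(-9) = ((1 - 2*(-¼)) + 5)²*(-9) = ((1 + ½) + 5)²*(-9) = (3/2 + 5)²*(-9) = (13/2)²*(-9) = (169/4)*(-9) = -1521/4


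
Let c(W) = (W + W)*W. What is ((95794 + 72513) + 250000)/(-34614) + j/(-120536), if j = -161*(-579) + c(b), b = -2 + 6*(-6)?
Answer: -26873850125/2086116552 ≈ -12.882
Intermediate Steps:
b = -38 (b = -2 - 36 = -38)
c(W) = 2*W² (c(W) = (2*W)*W = 2*W²)
j = 96107 (j = -161*(-579) + 2*(-38)² = 93219 + 2*1444 = 93219 + 2888 = 96107)
((95794 + 72513) + 250000)/(-34614) + j/(-120536) = ((95794 + 72513) + 250000)/(-34614) + 96107/(-120536) = (168307 + 250000)*(-1/34614) + 96107*(-1/120536) = 418307*(-1/34614) - 96107/120536 = -418307/34614 - 96107/120536 = -26873850125/2086116552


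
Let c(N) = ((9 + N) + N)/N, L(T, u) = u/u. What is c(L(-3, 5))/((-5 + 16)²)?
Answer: 1/11 ≈ 0.090909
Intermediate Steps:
L(T, u) = 1
c(N) = (9 + 2*N)/N
c(L(-3, 5))/((-5 + 16)²) = (2 + 9/1)/((-5 + 16)²) = (2 + 9*1)/(11²) = (2 + 9)/121 = 11*(1/121) = 1/11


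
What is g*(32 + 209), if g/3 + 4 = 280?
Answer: 199548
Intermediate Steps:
g = 828 (g = -12 + 3*280 = -12 + 840 = 828)
g*(32 + 209) = 828*(32 + 209) = 828*241 = 199548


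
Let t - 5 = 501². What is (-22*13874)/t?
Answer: -21802/17929 ≈ -1.2160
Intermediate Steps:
t = 251006 (t = 5 + 501² = 5 + 251001 = 251006)
(-22*13874)/t = -22*13874/251006 = -305228*1/251006 = -21802/17929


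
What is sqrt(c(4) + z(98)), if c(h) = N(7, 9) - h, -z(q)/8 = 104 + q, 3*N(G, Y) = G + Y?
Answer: 2*I*sqrt(3633)/3 ≈ 40.183*I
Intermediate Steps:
N(G, Y) = G/3 + Y/3 (N(G, Y) = (G + Y)/3 = G/3 + Y/3)
z(q) = -832 - 8*q (z(q) = -8*(104 + q) = -832 - 8*q)
c(h) = 16/3 - h (c(h) = ((1/3)*7 + (1/3)*9) - h = (7/3 + 3) - h = 16/3 - h)
sqrt(c(4) + z(98)) = sqrt((16/3 - 1*4) + (-832 - 8*98)) = sqrt((16/3 - 4) + (-832 - 784)) = sqrt(4/3 - 1616) = sqrt(-4844/3) = 2*I*sqrt(3633)/3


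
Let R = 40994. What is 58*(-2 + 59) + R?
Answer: 44300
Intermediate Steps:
58*(-2 + 59) + R = 58*(-2 + 59) + 40994 = 58*57 + 40994 = 3306 + 40994 = 44300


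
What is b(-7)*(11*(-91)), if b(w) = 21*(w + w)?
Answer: 294294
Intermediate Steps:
b(w) = 42*w (b(w) = 21*(2*w) = 42*w)
b(-7)*(11*(-91)) = (42*(-7))*(11*(-91)) = -294*(-1001) = 294294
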